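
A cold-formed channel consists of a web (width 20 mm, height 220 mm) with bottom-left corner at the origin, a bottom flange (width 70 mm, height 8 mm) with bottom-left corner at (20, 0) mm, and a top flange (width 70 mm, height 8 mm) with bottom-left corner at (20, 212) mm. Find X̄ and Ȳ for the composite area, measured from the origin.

web: A = 20 × 220 = 4400.00, centroid at (10.00, 110.00).
bottom flange: A = 70 × 8 = 560.00, centroid at (55.00, 4.00).
top flange: A = 70 × 8 = 560.00, centroid at (55.00, 216.00).
ΣA = 5520.00 mm², ΣAX̄ = 105600.00 mm³, ΣAȲ = 607200.00 mm³.
X̄ = 105600.00/5520.00 = 19.13 mm; Ȳ = 607200.00/5520.00 = 110.00 mm.

X̄ = 19.13 mm, Ȳ = 110.00 mm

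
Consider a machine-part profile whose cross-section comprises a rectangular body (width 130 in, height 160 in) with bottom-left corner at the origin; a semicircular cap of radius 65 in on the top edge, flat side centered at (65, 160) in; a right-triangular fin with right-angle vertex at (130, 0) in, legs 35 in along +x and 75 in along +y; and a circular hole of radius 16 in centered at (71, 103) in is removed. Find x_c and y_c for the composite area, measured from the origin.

Part | A | x̄ᵢ | ȳᵢ | A·x̄ᵢ | A·ȳᵢ
rectangular body | 20800.00 | 65.00 | 80.00 | 1352000.00 | 1664000.00
semicircular top | 6636.61 | 65.00 | 187.59 | 431379.94 | 1244941.65
triangular fin | 1312.50 | 141.67 | 25.00 | 185937.50 | 32812.50
hole | -804.25 | 71.00 | 103.00 | -57101.59 | -82837.52
Σ | 27944.87 |  |  | 1912215.85 | 2858916.64
x_c = 1912215.85 / 27944.87 = 68.43 in
y_c = 2858916.64 / 27944.87 = 102.31 in

x_c = 68.43 in, y_c = 102.31 in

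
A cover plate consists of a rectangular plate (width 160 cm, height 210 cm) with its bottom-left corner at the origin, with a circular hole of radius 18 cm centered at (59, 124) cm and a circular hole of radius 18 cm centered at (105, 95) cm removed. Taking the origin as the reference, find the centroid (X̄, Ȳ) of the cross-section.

X̄ = 79.87 cm, Ȳ = 104.71 cm

Part | A | x̄ᵢ | ȳᵢ | A·x̄ᵢ | A·ȳᵢ
plate | 33600.00 | 80.00 | 105.00 | 2688000.00 | 3528000.00
hole 1 | -1017.88 | 59.00 | 124.00 | -60054.69 | -126216.63
hole 2 | -1017.88 | 105.00 | 95.00 | -106876.98 | -96698.22
Σ | 31564.25 |  |  | 2521068.33 | 3305085.15
X̄ = 2521068.33 / 31564.25 = 79.87 cm
Ȳ = 3305085.15 / 31564.25 = 104.71 cm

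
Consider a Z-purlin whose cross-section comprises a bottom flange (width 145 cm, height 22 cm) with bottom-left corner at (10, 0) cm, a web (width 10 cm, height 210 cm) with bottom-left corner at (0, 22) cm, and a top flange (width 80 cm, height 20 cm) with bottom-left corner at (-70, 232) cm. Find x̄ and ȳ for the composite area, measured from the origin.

bottom flange: A = 145 × 22 = 3190.00, centroid at (82.50, 11.00).
web: A = 10 × 210 = 2100.00, centroid at (5.00, 127.00).
top flange: A = 80 × 20 = 1600.00, centroid at (-30.00, 242.00).
ΣA = 6890.00 cm²
ΣAx̄ = (3190.00)(82.50) + (2100.00)(5.00) + (1600.00)(-30.00) = 225675.00 cm³
ΣAȳ = (3190.00)(11.00) + (2100.00)(127.00) + (1600.00)(242.00) = 688990.00 cm³
x̄ = 225675.00 / 6890.00 = 32.75 cm
ȳ = 688990.00 / 6890.00 = 100.00 cm

x̄ = 32.75 cm, ȳ = 100.00 cm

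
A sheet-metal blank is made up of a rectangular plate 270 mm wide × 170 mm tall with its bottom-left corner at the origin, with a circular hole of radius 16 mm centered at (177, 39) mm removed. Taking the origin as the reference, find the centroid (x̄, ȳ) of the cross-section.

x̄ = 134.25 mm, ȳ = 85.82 mm

plate: A = 270 × 170 = 45900.00, centroid at (135.00, 85.00).
hole: A = −π·16² = -804.25, centroid at (177.00, 39.00).
ΣA = 45095.75 mm², ΣAx̄ = 6054148.15 mm³, ΣAȳ = 3870134.34 mm³.
x̄ = 6054148.15/45095.75 = 134.25 mm; ȳ = 3870134.34/45095.75 = 85.82 mm.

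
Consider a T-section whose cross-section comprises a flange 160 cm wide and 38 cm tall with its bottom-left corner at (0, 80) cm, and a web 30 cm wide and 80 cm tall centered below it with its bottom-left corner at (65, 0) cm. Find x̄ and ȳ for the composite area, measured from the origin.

web: A = 30 × 80 = 2400.00, centroid at (80.00, 40.00).
flange: A = 160 × 38 = 6080.00, centroid at (80.00, 99.00).
ΣA = 8480.00 cm²
ΣAx̄ = (2400.00)(80.00) + (6080.00)(80.00) = 678400.00 cm³
ΣAȳ = (2400.00)(40.00) + (6080.00)(99.00) = 697920.00 cm³
x̄ = 678400.00 / 8480.00 = 80.00 cm
ȳ = 697920.00 / 8480.00 = 82.30 cm

x̄ = 80.00 cm, ȳ = 82.30 cm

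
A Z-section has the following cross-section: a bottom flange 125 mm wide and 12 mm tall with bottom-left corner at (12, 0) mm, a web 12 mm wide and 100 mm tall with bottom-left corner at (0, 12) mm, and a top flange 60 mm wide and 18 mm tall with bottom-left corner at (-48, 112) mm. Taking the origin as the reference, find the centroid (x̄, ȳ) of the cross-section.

Part | A | x̄ᵢ | ȳᵢ | A·x̄ᵢ | A·ȳᵢ
bottom flange | 1500.00 | 74.50 | 6.00 | 111750.00 | 9000.00
web | 1200.00 | 6.00 | 62.00 | 7200.00 | 74400.00
top flange | 1080.00 | -18.00 | 121.00 | -19440.00 | 130680.00
Σ | 3780.00 |  |  | 99510.00 | 214080.00
x̄ = 99510.00 / 3780.00 = 26.33 mm
ȳ = 214080.00 / 3780.00 = 56.63 mm

x̄ = 26.33 mm, ȳ = 56.63 mm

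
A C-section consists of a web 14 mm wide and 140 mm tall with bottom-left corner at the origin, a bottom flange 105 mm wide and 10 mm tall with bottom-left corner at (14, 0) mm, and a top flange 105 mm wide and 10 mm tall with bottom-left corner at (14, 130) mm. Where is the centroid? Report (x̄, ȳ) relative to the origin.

x̄ = 37.78 mm, ȳ = 70.00 mm

web: A = 14 × 140 = 1960.00, centroid at (7.00, 70.00).
bottom flange: A = 105 × 10 = 1050.00, centroid at (66.50, 5.00).
top flange: A = 105 × 10 = 1050.00, centroid at (66.50, 135.00).
ΣA = 4060.00 mm², ΣAx̄ = 153370.00 mm³, ΣAȳ = 284200.00 mm³.
x̄ = 153370.00/4060.00 = 37.78 mm; ȳ = 284200.00/4060.00 = 70.00 mm.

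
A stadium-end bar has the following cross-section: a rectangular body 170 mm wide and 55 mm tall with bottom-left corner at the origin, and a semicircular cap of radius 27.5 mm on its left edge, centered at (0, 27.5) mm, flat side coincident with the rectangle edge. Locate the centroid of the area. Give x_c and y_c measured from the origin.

x_c = 74.10 mm, y_c = 27.50 mm

rectangular body: A = 170 × 55 = 9350.00, centroid at (85.00, 27.50).
semicircular end: A = ½π·27.5² = 1187.91, centroid at (-11.67, 27.50).
ΣA = 10537.91 mm², ΣAx_c = 780885.42 mm³, ΣAy_c = 289792.65 mm³.
x_c = 780885.42/10537.91 = 74.10 mm; y_c = 289792.65/10537.91 = 27.50 mm.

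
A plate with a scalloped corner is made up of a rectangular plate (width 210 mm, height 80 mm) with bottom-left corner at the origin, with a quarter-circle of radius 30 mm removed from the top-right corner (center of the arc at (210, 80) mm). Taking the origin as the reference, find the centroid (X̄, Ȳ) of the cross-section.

Part | A | x̄ᵢ | ȳᵢ | A·x̄ᵢ | A·ȳᵢ
plate | 16800.00 | 105.00 | 40.00 | 1764000.00 | 672000.00
removed quarter-circle | -706.86 | 197.27 | 67.27 | -139440.25 | -47548.67
Σ | 16093.14 |  |  | 1624559.75 | 624451.33
X̄ = 1624559.75 / 16093.14 = 100.95 mm
Ȳ = 624451.33 / 16093.14 = 38.80 mm

X̄ = 100.95 mm, Ȳ = 38.80 mm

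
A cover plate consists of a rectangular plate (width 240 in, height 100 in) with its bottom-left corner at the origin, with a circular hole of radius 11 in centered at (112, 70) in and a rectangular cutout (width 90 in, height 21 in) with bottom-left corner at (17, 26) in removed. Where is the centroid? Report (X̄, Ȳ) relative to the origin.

Part | A | x̄ᵢ | ȳᵢ | A·x̄ᵢ | A·ȳᵢ
plate | 24000.00 | 120.00 | 50.00 | 2880000.00 | 1200000.00
hole 1 | -380.13 | 112.00 | 70.00 | -42574.86 | -26609.29
hole 2 | -1890.00 | 62.00 | 36.50 | -117180.00 | -68985.00
Σ | 21729.87 |  |  | 2720245.14 | 1104405.71
X̄ = 2720245.14 / 21729.87 = 125.18 in
Ȳ = 1104405.71 / 21729.87 = 50.82 in

X̄ = 125.18 in, Ȳ = 50.82 in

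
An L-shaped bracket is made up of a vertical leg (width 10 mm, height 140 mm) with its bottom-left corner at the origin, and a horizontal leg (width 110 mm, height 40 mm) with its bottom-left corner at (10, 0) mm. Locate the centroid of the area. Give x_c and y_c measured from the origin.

Part | A | x̄ᵢ | ȳᵢ | A·x̄ᵢ | A·ȳᵢ
vertical leg | 1400.00 | 5.00 | 70.00 | 7000.00 | 98000.00
horizontal leg | 4400.00 | 65.00 | 20.00 | 286000.00 | 88000.00
Σ | 5800.00 |  |  | 293000.00 | 186000.00
x_c = 293000.00 / 5800.00 = 50.52 mm
y_c = 186000.00 / 5800.00 = 32.07 mm

x_c = 50.52 mm, y_c = 32.07 mm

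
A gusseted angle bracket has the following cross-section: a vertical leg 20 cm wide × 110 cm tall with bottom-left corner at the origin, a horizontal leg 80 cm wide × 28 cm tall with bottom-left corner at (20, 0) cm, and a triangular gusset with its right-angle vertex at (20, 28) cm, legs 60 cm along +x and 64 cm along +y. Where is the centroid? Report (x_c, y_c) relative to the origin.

x_c = 36.67 cm, y_c = 38.85 cm

Part | A | x̄ᵢ | ȳᵢ | A·x̄ᵢ | A·ȳᵢ
vertical leg | 2200.00 | 10.00 | 55.00 | 22000.00 | 121000.00
horizontal leg | 2240.00 | 60.00 | 14.00 | 134400.00 | 31360.00
gusset | 1920.00 | 40.00 | 49.33 | 76800.00 | 94720.00
Σ | 6360.00 |  |  | 233200.00 | 247080.00
x_c = 233200.00 / 6360.00 = 36.67 cm
y_c = 247080.00 / 6360.00 = 38.85 cm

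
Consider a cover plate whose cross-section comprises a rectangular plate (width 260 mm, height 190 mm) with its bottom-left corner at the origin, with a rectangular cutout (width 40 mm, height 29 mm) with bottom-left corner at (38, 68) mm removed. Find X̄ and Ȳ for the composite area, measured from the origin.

X̄ = 131.73 mm, Ȳ = 95.30 mm

plate: A = 260 × 190 = 49400.00, centroid at (130.00, 95.00).
hole: A = −(40 × 29) = -1160.00, centroid at (58.00, 82.50).
ΣA = 48240.00 mm²
ΣAX̄ = (49400.00)(130.00) + (-1160.00)(58.00) = 6354720.00 mm³
ΣAȲ = (49400.00)(95.00) + (-1160.00)(82.50) = 4597300.00 mm³
X̄ = 6354720.00 / 48240.00 = 131.73 mm
Ȳ = 4597300.00 / 48240.00 = 95.30 mm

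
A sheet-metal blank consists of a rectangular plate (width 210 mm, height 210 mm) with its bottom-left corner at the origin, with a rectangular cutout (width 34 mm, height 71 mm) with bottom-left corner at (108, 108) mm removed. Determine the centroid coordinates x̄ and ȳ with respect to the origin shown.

x̄ = 103.84 mm, ȳ = 102.77 mm

Part | A | x̄ᵢ | ȳᵢ | A·x̄ᵢ | A·ȳᵢ
plate | 44100.00 | 105.00 | 105.00 | 4630500.00 | 4630500.00
hole | -2414.00 | 125.00 | 143.50 | -301750.00 | -346409.00
Σ | 41686.00 |  |  | 4328750.00 | 4284091.00
x̄ = 4328750.00 / 41686.00 = 103.84 mm
ȳ = 4284091.00 / 41686.00 = 102.77 mm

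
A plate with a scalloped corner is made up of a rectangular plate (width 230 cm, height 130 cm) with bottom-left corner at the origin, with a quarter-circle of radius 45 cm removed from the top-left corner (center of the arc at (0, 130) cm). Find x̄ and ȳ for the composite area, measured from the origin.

x̄ = 120.39 cm, ȳ = 62.42 cm

plate: A = 230 × 130 = 29900.00, centroid at (115.00, 65.00).
removed quarter-circle: A = −¼π·45² = -1590.43, centroid at (19.10, 110.90).
ΣA = 28309.57 cm²
ΣAx̄ = (29900.00)(115.00) + (-1590.43)(19.10) = 3408125.00 cm³
ΣAȳ = (29900.00)(65.00) + (-1590.43)(110.90) = 1767118.93 cm³
x̄ = 3408125.00 / 28309.57 = 120.39 cm
ȳ = 1767118.93 / 28309.57 = 62.42 cm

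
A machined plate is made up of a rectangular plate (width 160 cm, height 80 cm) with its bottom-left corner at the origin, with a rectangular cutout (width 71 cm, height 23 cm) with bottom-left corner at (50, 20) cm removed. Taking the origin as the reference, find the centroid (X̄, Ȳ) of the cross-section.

Part | A | x̄ᵢ | ȳᵢ | A·x̄ᵢ | A·ȳᵢ
plate | 12800.00 | 80.00 | 40.00 | 1024000.00 | 512000.00
hole | -1633.00 | 85.50 | 31.50 | -139621.50 | -51439.50
Σ | 11167.00 |  |  | 884378.50 | 460560.50
X̄ = 884378.50 / 11167.00 = 79.20 cm
Ȳ = 460560.50 / 11167.00 = 41.24 cm

X̄ = 79.20 cm, Ȳ = 41.24 cm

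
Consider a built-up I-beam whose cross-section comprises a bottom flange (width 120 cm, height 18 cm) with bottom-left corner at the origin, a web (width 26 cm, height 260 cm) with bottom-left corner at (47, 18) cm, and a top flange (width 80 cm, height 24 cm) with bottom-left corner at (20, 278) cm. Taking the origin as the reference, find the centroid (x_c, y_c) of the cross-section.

bottom flange: A = 120 × 18 = 2160.00, centroid at (60.00, 9.00).
web: A = 26 × 260 = 6760.00, centroid at (60.00, 148.00).
top flange: A = 80 × 24 = 1920.00, centroid at (60.00, 290.00).
ΣA = 10840.00 cm²
ΣAx_c = (2160.00)(60.00) + (6760.00)(60.00) + (1920.00)(60.00) = 650400.00 cm³
ΣAy_c = (2160.00)(9.00) + (6760.00)(148.00) + (1920.00)(290.00) = 1576720.00 cm³
x_c = 650400.00 / 10840.00 = 60.00 cm
y_c = 1576720.00 / 10840.00 = 145.45 cm

x_c = 60.00 cm, y_c = 145.45 cm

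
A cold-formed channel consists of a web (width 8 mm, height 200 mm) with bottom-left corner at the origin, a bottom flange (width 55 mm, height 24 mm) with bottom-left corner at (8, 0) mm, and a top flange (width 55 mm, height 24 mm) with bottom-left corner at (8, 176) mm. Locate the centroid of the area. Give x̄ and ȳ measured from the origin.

x̄ = 23.61 mm, ȳ = 100.00 mm

Part | A | x̄ᵢ | ȳᵢ | A·x̄ᵢ | A·ȳᵢ
web | 1600.00 | 4.00 | 100.00 | 6400.00 | 160000.00
bottom flange | 1320.00 | 35.50 | 12.00 | 46860.00 | 15840.00
top flange | 1320.00 | 35.50 | 188.00 | 46860.00 | 248160.00
Σ | 4240.00 |  |  | 100120.00 | 424000.00
x̄ = 100120.00 / 4240.00 = 23.61 mm
ȳ = 424000.00 / 4240.00 = 100.00 mm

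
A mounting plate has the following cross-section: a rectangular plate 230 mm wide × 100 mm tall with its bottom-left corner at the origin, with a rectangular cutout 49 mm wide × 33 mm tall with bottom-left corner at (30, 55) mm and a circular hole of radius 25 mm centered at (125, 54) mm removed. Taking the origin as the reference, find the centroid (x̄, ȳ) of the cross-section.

plate: A = 230 × 100 = 23000.00, centroid at (115.00, 50.00).
hole 1: A = −(49 × 33) = -1617.00, centroid at (54.50, 71.50).
hole 2: A = −π·25² = -1963.50, centroid at (125.00, 54.00).
ΣA = 19419.50 mm²
ΣAx̄ = (23000.00)(115.00) + (-1617.00)(54.50) + (-1963.50)(125.00) = 2311436.57 mm³
ΣAȳ = (23000.00)(50.00) + (-1617.00)(71.50) + (-1963.50)(54.00) = 928355.75 mm³
x̄ = 2311436.57 / 19419.50 = 119.03 mm
ȳ = 928355.75 / 19419.50 = 47.81 mm

x̄ = 119.03 mm, ȳ = 47.81 mm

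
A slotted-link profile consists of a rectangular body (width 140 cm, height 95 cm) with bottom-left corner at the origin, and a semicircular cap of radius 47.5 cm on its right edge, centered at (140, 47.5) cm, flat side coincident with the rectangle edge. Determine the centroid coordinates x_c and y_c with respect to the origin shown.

x_c = 88.97 cm, y_c = 47.50 cm

rectangular body: A = 140 × 95 = 13300.00, centroid at (70.00, 47.50).
semicircular end: A = ½π·47.5² = 3544.11, centroid at (160.16, 47.50).
ΣA = 16844.11 cm², ΣAx_c = 1498623.21 cm³, ΣAy_c = 800095.19 cm³.
x_c = 1498623.21/16844.11 = 88.97 cm; y_c = 800095.19/16844.11 = 47.50 cm.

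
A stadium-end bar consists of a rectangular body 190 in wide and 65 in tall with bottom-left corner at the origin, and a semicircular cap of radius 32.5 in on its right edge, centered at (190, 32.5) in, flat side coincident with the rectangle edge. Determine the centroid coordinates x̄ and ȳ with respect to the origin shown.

x̄ = 107.88 in, ȳ = 32.50 in

rectangular body: A = 190 × 65 = 12350.00, centroid at (95.00, 32.50).
semicircular end: A = ½π·32.5² = 1659.15, centroid at (203.79, 32.50).
ΣA = 14009.15 in²
ΣAx̄ = (12350.00)(95.00) + (1659.15)(203.79) = 1511374.60 in³
ΣAȳ = (12350.00)(32.50) + (1659.15)(32.50) = 455297.49 in³
x̄ = 1511374.60 / 14009.15 = 107.88 in
ȳ = 455297.49 / 14009.15 = 32.50 in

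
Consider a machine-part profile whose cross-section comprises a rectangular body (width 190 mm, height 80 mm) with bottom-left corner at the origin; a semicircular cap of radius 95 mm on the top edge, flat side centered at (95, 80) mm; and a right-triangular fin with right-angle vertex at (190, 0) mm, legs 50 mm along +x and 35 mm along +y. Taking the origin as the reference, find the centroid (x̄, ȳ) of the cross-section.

x̄ = 98.23 mm, ȳ = 76.82 mm

rectangular body: A = 190 × 80 = 15200.00, centroid at (95.00, 40.00).
semicircular top: A = ½π·95² = 14176.44, centroid at (95.00, 120.32).
triangular fin: A = ½·50·35 = 875.00, centroid at (206.67, 11.67).
ΣA = 30251.44 mm²
ΣAx̄ = (15200.00)(95.00) + (14176.44)(95.00) + (875.00)(206.67) = 2971594.83 mm³
ΣAȳ = (15200.00)(40.00) + (14176.44)(120.32) + (875.00)(11.67) = 2323906.61 mm³
x̄ = 2971594.83 / 30251.44 = 98.23 mm
ȳ = 2323906.61 / 30251.44 = 76.82 mm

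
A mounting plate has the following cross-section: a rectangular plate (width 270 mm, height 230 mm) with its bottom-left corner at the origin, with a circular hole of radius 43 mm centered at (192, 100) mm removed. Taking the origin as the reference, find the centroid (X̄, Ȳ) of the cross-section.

X̄ = 129.12 mm, Ȳ = 116.55 mm

Part | A | x̄ᵢ | ȳᵢ | A·x̄ᵢ | A·ȳᵢ
plate | 62100.00 | 135.00 | 115.00 | 8383500.00 | 7141500.00
hole | -5808.80 | 192.00 | 100.00 | -1115290.52 | -580880.48
Σ | 56291.20 |  |  | 7268209.48 | 6560619.52
X̄ = 7268209.48 / 56291.20 = 129.12 mm
Ȳ = 6560619.52 / 56291.20 = 116.55 mm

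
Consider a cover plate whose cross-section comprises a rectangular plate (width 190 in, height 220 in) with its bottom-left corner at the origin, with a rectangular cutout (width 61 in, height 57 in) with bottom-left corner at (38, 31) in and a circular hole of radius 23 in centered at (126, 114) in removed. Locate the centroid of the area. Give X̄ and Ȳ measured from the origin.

plate: A = 190 × 220 = 41800.00, centroid at (95.00, 110.00).
hole 1: A = −(61 × 57) = -3477.00, centroid at (68.50, 59.50).
hole 2: A = −π·23² = -1661.90, centroid at (126.00, 114.00).
ΣA = 36661.10 in²
ΣAX̄ = (41800.00)(95.00) + (-3477.00)(68.50) + (-1661.90)(126.00) = 3523425.78 in³
ΣAȲ = (41800.00)(110.00) + (-3477.00)(59.50) + (-1661.90)(114.00) = 4201661.61 in³
X̄ = 3523425.78 / 36661.10 = 96.11 in
Ȳ = 4201661.61 / 36661.10 = 114.61 in

X̄ = 96.11 in, Ȳ = 114.61 in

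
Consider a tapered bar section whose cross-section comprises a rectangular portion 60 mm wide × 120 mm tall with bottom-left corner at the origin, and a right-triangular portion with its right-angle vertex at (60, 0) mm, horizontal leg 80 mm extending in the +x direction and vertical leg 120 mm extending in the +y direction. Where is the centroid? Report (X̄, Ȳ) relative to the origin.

Part | A | x̄ᵢ | ȳᵢ | A·x̄ᵢ | A·ȳᵢ
rectangular portion | 7200.00 | 30.00 | 60.00 | 216000.00 | 432000.00
triangular portion | 4800.00 | 86.67 | 40.00 | 416000.00 | 192000.00
Σ | 12000.00 |  |  | 632000.00 | 624000.00
X̄ = 632000.00 / 12000.00 = 52.67 mm
Ȳ = 624000.00 / 12000.00 = 52.00 mm

X̄ = 52.67 mm, Ȳ = 52.00 mm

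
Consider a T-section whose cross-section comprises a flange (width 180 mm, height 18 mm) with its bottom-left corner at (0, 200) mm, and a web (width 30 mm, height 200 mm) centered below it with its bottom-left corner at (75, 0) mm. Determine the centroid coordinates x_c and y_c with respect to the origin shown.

Part | A | x̄ᵢ | ȳᵢ | A·x̄ᵢ | A·ȳᵢ
web | 6000.00 | 90.00 | 100.00 | 540000.00 | 600000.00
flange | 3240.00 | 90.00 | 209.00 | 291600.00 | 677160.00
Σ | 9240.00 |  |  | 831600.00 | 1277160.00
x_c = 831600.00 / 9240.00 = 90.00 mm
y_c = 1277160.00 / 9240.00 = 138.22 mm

x_c = 90.00 mm, y_c = 138.22 mm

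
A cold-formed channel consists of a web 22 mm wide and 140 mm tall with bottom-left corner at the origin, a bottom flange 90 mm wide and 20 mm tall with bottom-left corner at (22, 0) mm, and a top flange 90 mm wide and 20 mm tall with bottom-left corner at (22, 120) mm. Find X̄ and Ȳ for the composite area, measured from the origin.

Part | A | x̄ᵢ | ȳᵢ | A·x̄ᵢ | A·ȳᵢ
web | 3080.00 | 11.00 | 70.00 | 33880.00 | 215600.00
bottom flange | 1800.00 | 67.00 | 10.00 | 120600.00 | 18000.00
top flange | 1800.00 | 67.00 | 130.00 | 120600.00 | 234000.00
Σ | 6680.00 |  |  | 275080.00 | 467600.00
X̄ = 275080.00 / 6680.00 = 41.18 mm
Ȳ = 467600.00 / 6680.00 = 70.00 mm

X̄ = 41.18 mm, Ȳ = 70.00 mm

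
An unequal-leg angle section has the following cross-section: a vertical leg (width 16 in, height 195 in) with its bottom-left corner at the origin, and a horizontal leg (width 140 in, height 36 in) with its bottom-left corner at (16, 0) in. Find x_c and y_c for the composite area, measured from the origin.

Part | A | x̄ᵢ | ȳᵢ | A·x̄ᵢ | A·ȳᵢ
vertical leg | 3120.00 | 8.00 | 97.50 | 24960.00 | 304200.00
horizontal leg | 5040.00 | 86.00 | 18.00 | 433440.00 | 90720.00
Σ | 8160.00 |  |  | 458400.00 | 394920.00
x_c = 458400.00 / 8160.00 = 56.18 in
y_c = 394920.00 / 8160.00 = 48.40 in

x_c = 56.18 in, y_c = 48.40 in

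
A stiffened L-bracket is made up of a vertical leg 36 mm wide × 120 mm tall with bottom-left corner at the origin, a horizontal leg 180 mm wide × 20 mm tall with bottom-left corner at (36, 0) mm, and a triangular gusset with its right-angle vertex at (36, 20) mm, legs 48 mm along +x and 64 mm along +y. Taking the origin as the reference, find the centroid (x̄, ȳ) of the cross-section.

Part | A | x̄ᵢ | ȳᵢ | A·x̄ᵢ | A·ȳᵢ
vertical leg | 4320.00 | 18.00 | 60.00 | 77760.00 | 259200.00
horizontal leg | 3600.00 | 126.00 | 10.00 | 453600.00 | 36000.00
gusset | 1536.00 | 52.00 | 41.33 | 79872.00 | 63488.00
Σ | 9456.00 |  |  | 611232.00 | 358688.00
x̄ = 611232.00 / 9456.00 = 64.64 mm
ȳ = 358688.00 / 9456.00 = 37.93 mm

x̄ = 64.64 mm, ȳ = 37.93 mm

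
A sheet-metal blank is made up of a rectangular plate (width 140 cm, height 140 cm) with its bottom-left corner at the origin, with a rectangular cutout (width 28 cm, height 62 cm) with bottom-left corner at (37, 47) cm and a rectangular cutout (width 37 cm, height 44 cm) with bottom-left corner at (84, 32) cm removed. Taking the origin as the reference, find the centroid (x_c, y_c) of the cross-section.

plate: A = 140 × 140 = 19600.00, centroid at (70.00, 70.00).
hole 1: A = −(28 × 62) = -1736.00, centroid at (51.00, 78.00).
hole 2: A = −(37 × 44) = -1628.00, centroid at (102.50, 54.00).
ΣA = 16236.00 cm²
ΣAx_c = (19600.00)(70.00) + (-1736.00)(51.00) + (-1628.00)(102.50) = 1116594.00 cm³
ΣAy_c = (19600.00)(70.00) + (-1736.00)(78.00) + (-1628.00)(54.00) = 1148680.00 cm³
x_c = 1116594.00 / 16236.00 = 68.77 cm
y_c = 1148680.00 / 16236.00 = 70.75 cm

x_c = 68.77 cm, y_c = 70.75 cm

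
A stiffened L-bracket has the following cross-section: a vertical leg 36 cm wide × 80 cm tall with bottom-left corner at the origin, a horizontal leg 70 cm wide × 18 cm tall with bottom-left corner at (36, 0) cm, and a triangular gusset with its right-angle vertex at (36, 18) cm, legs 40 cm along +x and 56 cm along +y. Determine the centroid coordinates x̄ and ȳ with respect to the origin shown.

x̄ = 37.37 cm, ȳ = 31.86 cm

vertical leg: A = 36 × 80 = 2880.00, centroid at (18.00, 40.00).
horizontal leg: A = 70 × 18 = 1260.00, centroid at (71.00, 9.00).
gusset: A = ½·40·56 = 1120.00, centroid at (49.33, 36.67).
ΣA = 5260.00 cm², ΣAx̄ = 196553.33 cm³, ΣAȳ = 167606.67 cm³.
x̄ = 196553.33/5260.00 = 37.37 cm; ȳ = 167606.67/5260.00 = 31.86 cm.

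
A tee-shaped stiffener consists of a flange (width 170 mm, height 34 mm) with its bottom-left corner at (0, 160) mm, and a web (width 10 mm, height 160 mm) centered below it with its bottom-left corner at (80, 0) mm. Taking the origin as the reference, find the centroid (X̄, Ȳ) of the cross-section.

X̄ = 85.00 mm, Ȳ = 155.97 mm

web: A = 10 × 160 = 1600.00, centroid at (85.00, 80.00).
flange: A = 170 × 34 = 5780.00, centroid at (85.00, 177.00).
ΣA = 7380.00 mm², ΣAX̄ = 627300.00 mm³, ΣAȲ = 1151060.00 mm³.
X̄ = 627300.00/7380.00 = 85.00 mm; Ȳ = 1151060.00/7380.00 = 155.97 mm.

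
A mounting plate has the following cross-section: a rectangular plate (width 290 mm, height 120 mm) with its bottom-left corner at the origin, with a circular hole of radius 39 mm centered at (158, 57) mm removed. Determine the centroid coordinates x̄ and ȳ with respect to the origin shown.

plate: A = 290 × 120 = 34800.00, centroid at (145.00, 60.00).
hole: A = −π·39² = -4778.36, centroid at (158.00, 57.00).
ΣA = 30021.64 mm²
ΣAx̄ = (34800.00)(145.00) + (-4778.36)(158.00) = 4291018.74 mm³
ΣAȳ = (34800.00)(60.00) + (-4778.36)(57.00) = 1815633.34 mm³
x̄ = 4291018.74 / 30021.64 = 142.93 mm
ȳ = 1815633.34 / 30021.64 = 60.48 mm

x̄ = 142.93 mm, ȳ = 60.48 mm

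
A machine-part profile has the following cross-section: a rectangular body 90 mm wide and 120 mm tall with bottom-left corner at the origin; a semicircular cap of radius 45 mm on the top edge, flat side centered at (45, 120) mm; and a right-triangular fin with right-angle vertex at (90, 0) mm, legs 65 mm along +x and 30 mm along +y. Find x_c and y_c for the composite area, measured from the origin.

x_c = 49.35 mm, y_c = 73.56 mm

rectangular body: A = 90 × 120 = 10800.00, centroid at (45.00, 60.00).
semicircular top: A = ½π·45² = 3180.86, centroid at (45.00, 139.10).
triangular fin: A = ½·65·30 = 975.00, centroid at (111.67, 10.00).
ΣA = 14955.86 mm², ΣAx_c = 738013.82 mm³, ΣAy_c = 1100203.51 mm³.
x_c = 738013.82/14955.86 = 49.35 mm; y_c = 1100203.51/14955.86 = 73.56 mm.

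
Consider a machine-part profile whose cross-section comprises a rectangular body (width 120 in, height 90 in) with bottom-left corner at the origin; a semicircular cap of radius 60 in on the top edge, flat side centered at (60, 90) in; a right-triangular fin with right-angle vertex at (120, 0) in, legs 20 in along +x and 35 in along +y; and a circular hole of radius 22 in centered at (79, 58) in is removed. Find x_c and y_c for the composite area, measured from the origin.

x_c = 59.64 in, y_c = 69.01 in

rectangular body: A = 120 × 90 = 10800.00, centroid at (60.00, 45.00).
semicircular top: A = ½π·60² = 5654.87, centroid at (60.00, 115.46).
triangular fin: A = ½·20·35 = 350.00, centroid at (126.67, 11.67).
hole: A = −π·22² = -1520.53, centroid at (79.00, 58.00).
ΣA = 15284.34 in², ΣAx_c = 911503.40 in³, ΣAy_c = 1054830.55 in³.
x_c = 911503.40/15284.34 = 59.64 in; y_c = 1054830.55/15284.34 = 69.01 in.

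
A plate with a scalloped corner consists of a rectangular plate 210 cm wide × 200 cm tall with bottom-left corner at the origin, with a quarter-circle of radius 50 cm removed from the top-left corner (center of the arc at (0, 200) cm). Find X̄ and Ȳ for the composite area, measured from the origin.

X̄ = 109.11 cm, Ȳ = 96.14 cm

plate: A = 210 × 200 = 42000.00, centroid at (105.00, 100.00).
removed quarter-circle: A = −¼π·50² = -1963.50, centroid at (21.22, 178.78).
ΣA = 40036.50 cm²
ΣAX̄ = (42000.00)(105.00) + (-1963.50)(21.22) = 4368333.33 cm³
ΣAȲ = (42000.00)(100.00) + (-1963.50)(178.78) = 3848967.58 cm³
X̄ = 4368333.33 / 40036.50 = 109.11 cm
Ȳ = 3848967.58 / 40036.50 = 96.14 cm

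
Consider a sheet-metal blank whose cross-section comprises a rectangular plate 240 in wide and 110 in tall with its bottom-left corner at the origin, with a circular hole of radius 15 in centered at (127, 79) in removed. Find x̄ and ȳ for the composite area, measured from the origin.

x̄ = 119.81 in, ȳ = 54.34 in

plate: A = 240 × 110 = 26400.00, centroid at (120.00, 55.00).
hole: A = −π·15² = -706.86, centroid at (127.00, 79.00).
ΣA = 25693.14 in²
ΣAx̄ = (26400.00)(120.00) + (-706.86)(127.00) = 3078228.99 in³
ΣAȳ = (26400.00)(55.00) + (-706.86)(79.00) = 1396158.19 in³
x̄ = 3078228.99 / 25693.14 = 119.81 in
ȳ = 1396158.19 / 25693.14 = 54.34 in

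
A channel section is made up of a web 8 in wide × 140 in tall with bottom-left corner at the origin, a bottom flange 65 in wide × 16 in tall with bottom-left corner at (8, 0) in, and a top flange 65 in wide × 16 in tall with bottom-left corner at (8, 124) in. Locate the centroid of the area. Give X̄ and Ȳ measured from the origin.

web: A = 8 × 140 = 1120.00, centroid at (4.00, 70.00).
bottom flange: A = 65 × 16 = 1040.00, centroid at (40.50, 8.00).
top flange: A = 65 × 16 = 1040.00, centroid at (40.50, 132.00).
ΣA = 3200.00 in²
ΣAX̄ = (1120.00)(4.00) + (1040.00)(40.50) + (1040.00)(40.50) = 88720.00 in³
ΣAȲ = (1120.00)(70.00) + (1040.00)(8.00) + (1040.00)(132.00) = 224000.00 in³
X̄ = 88720.00 / 3200.00 = 27.73 in
Ȳ = 224000.00 / 3200.00 = 70.00 in

X̄ = 27.73 in, Ȳ = 70.00 in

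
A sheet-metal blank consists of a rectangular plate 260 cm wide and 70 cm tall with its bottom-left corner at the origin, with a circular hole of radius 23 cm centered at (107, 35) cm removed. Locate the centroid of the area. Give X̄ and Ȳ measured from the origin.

Part | A | x̄ᵢ | ȳᵢ | A·x̄ᵢ | A·ȳᵢ
plate | 18200.00 | 130.00 | 35.00 | 2366000.00 | 637000.00
hole | -1661.90 | 107.00 | 35.00 | -177823.57 | -58166.59
Σ | 16538.10 |  |  | 2188176.43 | 578833.41
X̄ = 2188176.43 / 16538.10 = 132.31 cm
Ȳ = 578833.41 / 16538.10 = 35.00 cm

X̄ = 132.31 cm, Ȳ = 35.00 cm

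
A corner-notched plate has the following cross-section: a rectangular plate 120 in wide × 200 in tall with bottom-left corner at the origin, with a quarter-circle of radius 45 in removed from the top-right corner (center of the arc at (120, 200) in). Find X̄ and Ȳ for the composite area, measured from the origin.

Part | A | x̄ᵢ | ȳᵢ | A·x̄ᵢ | A·ȳᵢ
plate | 24000.00 | 60.00 | 100.00 | 1440000.00 | 2400000.00
removed quarter-circle | -1590.43 | 100.90 | 180.90 | -160476.75 | -287711.26
Σ | 22409.57 |  |  | 1279523.25 | 2112288.74
X̄ = 1279523.25 / 22409.57 = 57.10 in
Ȳ = 2112288.74 / 22409.57 = 94.26 in

X̄ = 57.10 in, Ȳ = 94.26 in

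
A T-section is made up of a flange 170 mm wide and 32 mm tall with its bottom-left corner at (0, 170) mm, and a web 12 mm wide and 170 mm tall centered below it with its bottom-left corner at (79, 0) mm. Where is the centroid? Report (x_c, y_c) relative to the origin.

Part | A | x̄ᵢ | ȳᵢ | A·x̄ᵢ | A·ȳᵢ
web | 2040.00 | 85.00 | 85.00 | 173400.00 | 173400.00
flange | 5440.00 | 85.00 | 186.00 | 462400.00 | 1011840.00
Σ | 7480.00 |  |  | 635800.00 | 1185240.00
x_c = 635800.00 / 7480.00 = 85.00 mm
y_c = 1185240.00 / 7480.00 = 158.45 mm

x_c = 85.00 mm, y_c = 158.45 mm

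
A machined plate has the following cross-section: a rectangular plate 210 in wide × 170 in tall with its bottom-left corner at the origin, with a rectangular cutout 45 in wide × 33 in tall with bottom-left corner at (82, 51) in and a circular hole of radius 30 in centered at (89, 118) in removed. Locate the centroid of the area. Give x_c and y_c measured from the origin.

x_c = 106.46 in, y_c = 82.86 in

Part | A | x̄ᵢ | ȳᵢ | A·x̄ᵢ | A·ȳᵢ
plate | 35700.00 | 105.00 | 85.00 | 3748500.00 | 3034500.00
hole 1 | -1485.00 | 104.50 | 67.50 | -155182.50 | -100237.50
hole 2 | -2827.43 | 89.00 | 118.00 | -251641.57 | -333637.14
Σ | 31387.57 |  |  | 3341675.93 | 2600625.36
x_c = 3341675.93 / 31387.57 = 106.46 in
y_c = 2600625.36 / 31387.57 = 82.86 in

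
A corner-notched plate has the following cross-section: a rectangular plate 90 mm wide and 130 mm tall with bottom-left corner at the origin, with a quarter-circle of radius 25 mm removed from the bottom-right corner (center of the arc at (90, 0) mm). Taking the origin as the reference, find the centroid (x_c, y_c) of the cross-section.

x_c = 43.49 mm, y_c = 67.38 mm

plate: A = 90 × 130 = 11700.00, centroid at (45.00, 65.00).
removed quarter-circle: A = −¼π·25² = -490.87, centroid at (79.39, 10.61).
ΣA = 11209.13 mm², ΣAx_c = 487529.69 mm³, ΣAy_c = 755291.67 mm³.
x_c = 487529.69/11209.13 = 43.49 mm; y_c = 755291.67/11209.13 = 67.38 mm.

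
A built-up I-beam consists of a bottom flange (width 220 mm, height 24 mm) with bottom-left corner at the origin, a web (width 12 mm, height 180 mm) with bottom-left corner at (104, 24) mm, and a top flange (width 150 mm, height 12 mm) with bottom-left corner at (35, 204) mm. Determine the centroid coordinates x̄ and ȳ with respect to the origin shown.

x̄ = 110.00 mm, ȳ = 74.42 mm

bottom flange: A = 220 × 24 = 5280.00, centroid at (110.00, 12.00).
web: A = 12 × 180 = 2160.00, centroid at (110.00, 114.00).
top flange: A = 150 × 12 = 1800.00, centroid at (110.00, 210.00).
ΣA = 9240.00 mm², ΣAx̄ = 1016400.00 mm³, ΣAȳ = 687600.00 mm³.
x̄ = 1016400.00/9240.00 = 110.00 mm; ȳ = 687600.00/9240.00 = 74.42 mm.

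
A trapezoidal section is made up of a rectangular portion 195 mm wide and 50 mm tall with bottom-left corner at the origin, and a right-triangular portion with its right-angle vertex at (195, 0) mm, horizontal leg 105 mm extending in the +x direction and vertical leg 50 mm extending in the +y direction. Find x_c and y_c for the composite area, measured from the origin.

x_c = 125.61 mm, y_c = 23.23 mm

rectangular portion: A = 195 × 50 = 9750.00, centroid at (97.50, 25.00).
triangular portion: A = ½·105·50 = 2625.00, centroid at (230.00, 16.67).
ΣA = 12375.00 mm²
ΣAx_c = (9750.00)(97.50) + (2625.00)(230.00) = 1554375.00 mm³
ΣAy_c = (9750.00)(25.00) + (2625.00)(16.67) = 287500.00 mm³
x_c = 1554375.00 / 12375.00 = 125.61 mm
y_c = 287500.00 / 12375.00 = 23.23 mm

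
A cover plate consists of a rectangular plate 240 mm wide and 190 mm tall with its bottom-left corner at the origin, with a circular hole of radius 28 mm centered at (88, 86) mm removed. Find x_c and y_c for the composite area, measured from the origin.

x_c = 121.83 mm, y_c = 95.51 mm

Part | A | x̄ᵢ | ȳᵢ | A·x̄ᵢ | A·ȳᵢ
plate | 45600.00 | 120.00 | 95.00 | 5472000.00 | 4332000.00
hole | -2463.01 | 88.00 | 86.00 | -216744.76 | -211818.74
Σ | 43136.99 |  |  | 5255255.24 | 4120181.26
x_c = 5255255.24 / 43136.99 = 121.83 mm
y_c = 4120181.26 / 43136.99 = 95.51 mm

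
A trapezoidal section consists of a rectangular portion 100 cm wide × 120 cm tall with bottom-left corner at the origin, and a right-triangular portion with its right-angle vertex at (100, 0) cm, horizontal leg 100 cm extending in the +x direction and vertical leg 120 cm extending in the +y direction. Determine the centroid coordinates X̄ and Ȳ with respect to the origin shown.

X̄ = 77.78 cm, Ȳ = 53.33 cm

rectangular portion: A = 100 × 120 = 12000.00, centroid at (50.00, 60.00).
triangular portion: A = ½·100·120 = 6000.00, centroid at (133.33, 40.00).
ΣA = 18000.00 cm², ΣAX̄ = 1400000.00 cm³, ΣAȲ = 960000.00 cm³.
X̄ = 1400000.00/18000.00 = 77.78 cm; Ȳ = 960000.00/18000.00 = 53.33 cm.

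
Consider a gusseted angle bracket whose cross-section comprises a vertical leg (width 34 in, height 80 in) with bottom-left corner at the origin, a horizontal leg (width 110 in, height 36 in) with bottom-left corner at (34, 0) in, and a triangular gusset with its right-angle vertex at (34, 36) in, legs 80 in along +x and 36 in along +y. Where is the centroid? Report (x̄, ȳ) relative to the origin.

x̄ = 59.86 in, ȳ = 30.69 in

vertical leg: A = 34 × 80 = 2720.00, centroid at (17.00, 40.00).
horizontal leg: A = 110 × 36 = 3960.00, centroid at (89.00, 18.00).
gusset: A = ½·80·36 = 1440.00, centroid at (60.67, 48.00).
ΣA = 8120.00 in²
ΣAx̄ = (2720.00)(17.00) + (3960.00)(89.00) + (1440.00)(60.67) = 486040.00 in³
ΣAȳ = (2720.00)(40.00) + (3960.00)(18.00) + (1440.00)(48.00) = 249200.00 in³
x̄ = 486040.00 / 8120.00 = 59.86 in
ȳ = 249200.00 / 8120.00 = 30.69 in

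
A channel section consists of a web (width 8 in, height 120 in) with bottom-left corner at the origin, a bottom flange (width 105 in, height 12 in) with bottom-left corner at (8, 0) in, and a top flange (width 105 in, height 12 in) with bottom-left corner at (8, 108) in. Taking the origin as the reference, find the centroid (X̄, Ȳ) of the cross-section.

Part | A | x̄ᵢ | ȳᵢ | A·x̄ᵢ | A·ȳᵢ
web | 960.00 | 4.00 | 60.00 | 3840.00 | 57600.00
bottom flange | 1260.00 | 60.50 | 6.00 | 76230.00 | 7560.00
top flange | 1260.00 | 60.50 | 114.00 | 76230.00 | 143640.00
Σ | 3480.00 |  |  | 156300.00 | 208800.00
X̄ = 156300.00 / 3480.00 = 44.91 in
Ȳ = 208800.00 / 3480.00 = 60.00 in

X̄ = 44.91 in, Ȳ = 60.00 in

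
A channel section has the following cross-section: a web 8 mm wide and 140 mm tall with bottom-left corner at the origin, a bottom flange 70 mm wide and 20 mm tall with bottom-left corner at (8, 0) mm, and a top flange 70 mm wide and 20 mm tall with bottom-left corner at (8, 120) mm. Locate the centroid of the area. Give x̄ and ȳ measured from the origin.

x̄ = 31.86 mm, ȳ = 70.00 mm

Part | A | x̄ᵢ | ȳᵢ | A·x̄ᵢ | A·ȳᵢ
web | 1120.00 | 4.00 | 70.00 | 4480.00 | 78400.00
bottom flange | 1400.00 | 43.00 | 10.00 | 60200.00 | 14000.00
top flange | 1400.00 | 43.00 | 130.00 | 60200.00 | 182000.00
Σ | 3920.00 |  |  | 124880.00 | 274400.00
x̄ = 124880.00 / 3920.00 = 31.86 mm
ȳ = 274400.00 / 3920.00 = 70.00 mm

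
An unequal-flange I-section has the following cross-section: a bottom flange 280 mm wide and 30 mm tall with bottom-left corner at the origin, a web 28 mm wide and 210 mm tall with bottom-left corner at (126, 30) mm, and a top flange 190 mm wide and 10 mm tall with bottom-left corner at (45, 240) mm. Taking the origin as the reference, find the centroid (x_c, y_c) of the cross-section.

x_c = 140.00 mm, y_c = 85.62 mm

bottom flange: A = 280 × 30 = 8400.00, centroid at (140.00, 15.00).
web: A = 28 × 210 = 5880.00, centroid at (140.00, 135.00).
top flange: A = 190 × 10 = 1900.00, centroid at (140.00, 245.00).
ΣA = 16180.00 mm²
ΣAx_c = (8400.00)(140.00) + (5880.00)(140.00) + (1900.00)(140.00) = 2265200.00 mm³
ΣAy_c = (8400.00)(15.00) + (5880.00)(135.00) + (1900.00)(245.00) = 1385300.00 mm³
x_c = 2265200.00 / 16180.00 = 140.00 mm
y_c = 1385300.00 / 16180.00 = 85.62 mm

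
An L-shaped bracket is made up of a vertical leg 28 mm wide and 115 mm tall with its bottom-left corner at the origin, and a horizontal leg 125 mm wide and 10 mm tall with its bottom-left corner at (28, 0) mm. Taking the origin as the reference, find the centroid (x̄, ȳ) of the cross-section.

vertical leg: A = 28 × 115 = 3220.00, centroid at (14.00, 57.50).
horizontal leg: A = 125 × 10 = 1250.00, centroid at (90.50, 5.00).
ΣA = 4470.00 mm², ΣAx̄ = 158205.00 mm³, ΣAȳ = 191400.00 mm³.
x̄ = 158205.00/4470.00 = 35.39 mm; ȳ = 191400.00/4470.00 = 42.82 mm.

x̄ = 35.39 mm, ȳ = 42.82 mm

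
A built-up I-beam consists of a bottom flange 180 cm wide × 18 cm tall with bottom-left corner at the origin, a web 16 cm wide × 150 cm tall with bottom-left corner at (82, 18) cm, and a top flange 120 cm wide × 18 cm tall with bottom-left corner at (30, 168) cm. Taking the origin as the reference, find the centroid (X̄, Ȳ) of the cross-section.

X̄ = 90.00 cm, Ȳ = 81.37 cm

bottom flange: A = 180 × 18 = 3240.00, centroid at (90.00, 9.00).
web: A = 16 × 150 = 2400.00, centroid at (90.00, 93.00).
top flange: A = 120 × 18 = 2160.00, centroid at (90.00, 177.00).
ΣA = 7800.00 cm², ΣAX̄ = 702000.00 cm³, ΣAȲ = 634680.00 cm³.
X̄ = 702000.00/7800.00 = 90.00 cm; Ȳ = 634680.00/7800.00 = 81.37 cm.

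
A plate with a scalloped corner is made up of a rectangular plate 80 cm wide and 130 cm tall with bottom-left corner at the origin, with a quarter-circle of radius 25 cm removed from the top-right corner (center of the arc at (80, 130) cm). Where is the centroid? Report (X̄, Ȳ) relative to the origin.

X̄ = 38.54 cm, Ȳ = 62.31 cm

plate: A = 80 × 130 = 10400.00, centroid at (40.00, 65.00).
removed quarter-circle: A = −¼π·25² = -490.87, centroid at (69.39, 119.39).
ΣA = 9909.13 cm²
ΣAX̄ = (10400.00)(40.00) + (-490.87)(69.39) = 381938.43 cm³
ΣAȲ = (10400.00)(65.00) + (-490.87)(119.39) = 617394.73 cm³
X̄ = 381938.43 / 9909.13 = 38.54 cm
Ȳ = 617394.73 / 9909.13 = 62.31 cm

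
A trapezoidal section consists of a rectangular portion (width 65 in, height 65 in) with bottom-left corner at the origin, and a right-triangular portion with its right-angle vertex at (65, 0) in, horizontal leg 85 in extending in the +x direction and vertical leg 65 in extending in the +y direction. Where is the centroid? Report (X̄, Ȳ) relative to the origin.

X̄ = 56.55 in, Ȳ = 28.22 in

rectangular portion: A = 65 × 65 = 4225.00, centroid at (32.50, 32.50).
triangular portion: A = ½·85·65 = 2762.50, centroid at (93.33, 21.67).
ΣA = 6987.50 in², ΣAX̄ = 395145.83 in³, ΣAȲ = 197166.67 in³.
X̄ = 395145.83/6987.50 = 56.55 in; Ȳ = 197166.67/6987.50 = 28.22 in.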